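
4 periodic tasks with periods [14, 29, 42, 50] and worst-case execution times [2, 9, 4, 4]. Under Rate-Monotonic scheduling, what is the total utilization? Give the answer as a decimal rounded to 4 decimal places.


Compute individual utilizations (exact fractions):
  Task 1: C/T = 2/14 = 1/7 (approx. 0.1429)
  Task 2: C/T = 9/29 (approx. 0.3103)
  Task 3: C/T = 4/42 = 2/21 (approx. 0.0952)
  Task 4: C/T = 4/50 = 2/25 (approx. 0.08)
Total utilization U = 1/7 + 9/29 + 2/21 + 2/25 = 9568/15225
Rounded to 4 decimal places: U = 0.6284
RM (Liu & Layland) bound for 4 tasks = 0.756828; compare with U = 9568/15225 (approx. 0.628440)
U <= bound, so schedulable by RM sufficient condition.

0.6284


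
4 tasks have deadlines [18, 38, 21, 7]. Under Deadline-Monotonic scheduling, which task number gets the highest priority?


Sort tasks by relative deadline (ascending):
  Task 4: deadline = 7
  Task 1: deadline = 18
  Task 3: deadline = 21
  Task 2: deadline = 38
Priority order (highest first): [4, 1, 3, 2]
Highest priority task = 4

4


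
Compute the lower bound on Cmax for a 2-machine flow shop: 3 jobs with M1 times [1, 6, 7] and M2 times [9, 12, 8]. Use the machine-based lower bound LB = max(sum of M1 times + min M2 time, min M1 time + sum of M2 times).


LB1 = sum(M1 times) + min(M2 times) = 14 + 8 = 22
LB2 = min(M1 times) + sum(M2 times) = 1 + 29 = 30
Lower bound = max(LB1, LB2) = max(22, 30) = 30

30


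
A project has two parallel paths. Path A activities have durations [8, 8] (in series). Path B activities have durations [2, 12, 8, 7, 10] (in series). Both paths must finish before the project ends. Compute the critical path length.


Path A total = 8 + 8 = 16
Path B total = 2 + 12 + 8 + 7 + 10 = 39
Critical path = longest path = max(16, 39) = 39

39


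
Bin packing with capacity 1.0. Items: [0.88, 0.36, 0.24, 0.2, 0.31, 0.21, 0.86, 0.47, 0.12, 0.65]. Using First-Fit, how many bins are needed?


Place items sequentially using First-Fit:
  Item 0.88 -> new Bin 1
  Item 0.36 -> new Bin 2
  Item 0.24 -> Bin 2 (now 0.6)
  Item 0.2 -> Bin 2 (now 0.8)
  Item 0.31 -> new Bin 3
  Item 0.21 -> Bin 3 (now 0.52)
  Item 0.86 -> new Bin 4
  Item 0.47 -> Bin 3 (now 0.99)
  Item 0.12 -> Bin 1 (now 1.0)
  Item 0.65 -> new Bin 5
Total bins used = 5

5


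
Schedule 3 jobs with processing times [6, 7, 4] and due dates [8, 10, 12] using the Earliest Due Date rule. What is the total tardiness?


Sort by due date (EDD order): [(6, 8), (7, 10), (4, 12)]
Compute completion times and tardiness:
  Job 1: p=6, d=8, C=6, tardiness=max(0,6-8)=0
  Job 2: p=7, d=10, C=13, tardiness=max(0,13-10)=3
  Job 3: p=4, d=12, C=17, tardiness=max(0,17-12)=5
Total tardiness = 8

8


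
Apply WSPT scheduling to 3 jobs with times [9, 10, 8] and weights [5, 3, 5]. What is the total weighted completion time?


Compute p/w ratios and sort ascending (WSPT): [(8, 5), (9, 5), (10, 3)]
Compute weighted completion times:
  Job (p=8,w=5): C=8, w*C=5*8=40
  Job (p=9,w=5): C=17, w*C=5*17=85
  Job (p=10,w=3): C=27, w*C=3*27=81
Total weighted completion time = 206

206


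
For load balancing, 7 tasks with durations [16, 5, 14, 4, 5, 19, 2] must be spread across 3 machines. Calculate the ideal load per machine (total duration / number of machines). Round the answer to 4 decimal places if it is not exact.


Total processing time = 16 + 5 + 14 + 4 + 5 + 19 + 2 = 65
Number of machines = 3
Ideal balanced load = 65 / 3 = 21.6667

21.6667


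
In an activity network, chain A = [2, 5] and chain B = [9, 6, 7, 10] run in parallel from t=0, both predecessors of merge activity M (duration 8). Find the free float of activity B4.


ES(B4) = sum of predecessors on chain B = 22
EF(B4) = ES + duration = 22 + 10 = 32
Successor of B4 is M. ES(M) = max(sum(A), sum(B)) = max(7, 32) = 32
Free float = ES(successor) - EF(current) = 32 - 32 = 0

0


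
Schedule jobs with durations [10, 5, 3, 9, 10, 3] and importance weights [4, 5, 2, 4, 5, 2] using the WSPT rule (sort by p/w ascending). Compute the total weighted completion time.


Compute p/w ratios and sort ascending (WSPT): [(5, 5), (3, 2), (3, 2), (10, 5), (9, 4), (10, 4)]
Compute weighted completion times:
  Job (p=5,w=5): C=5, w*C=5*5=25
  Job (p=3,w=2): C=8, w*C=2*8=16
  Job (p=3,w=2): C=11, w*C=2*11=22
  Job (p=10,w=5): C=21, w*C=5*21=105
  Job (p=9,w=4): C=30, w*C=4*30=120
  Job (p=10,w=4): C=40, w*C=4*40=160
Total weighted completion time = 448

448


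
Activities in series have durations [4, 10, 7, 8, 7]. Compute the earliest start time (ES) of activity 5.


Activity 5 starts after activities 1 through 4 complete.
Predecessor durations: [4, 10, 7, 8]
ES = 4 + 10 + 7 + 8 = 29

29


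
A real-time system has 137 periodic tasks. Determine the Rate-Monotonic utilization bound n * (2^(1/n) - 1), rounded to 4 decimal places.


Compute 2^(1/137) = 1.0050722892
Subtract 1: 1.0050722892 - 1 = 0.0050722892
Multiply by n: 137 * 0.0050722892 = 0.6949036204
Round to 4 dp: 0.6949

0.6949


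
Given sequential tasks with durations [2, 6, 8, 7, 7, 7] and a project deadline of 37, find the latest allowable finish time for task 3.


LF(activity 3) = deadline - sum of successor durations
Successors: activities 4 through 6 with durations [7, 7, 7]
Sum of successor durations = 21
LF = 37 - 21 = 16

16


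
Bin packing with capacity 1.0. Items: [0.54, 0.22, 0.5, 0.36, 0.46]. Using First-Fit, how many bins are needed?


Place items sequentially using First-Fit:
  Item 0.54 -> new Bin 1
  Item 0.22 -> Bin 1 (now 0.76)
  Item 0.5 -> new Bin 2
  Item 0.36 -> Bin 2 (now 0.86)
  Item 0.46 -> new Bin 3
Total bins used = 3

3


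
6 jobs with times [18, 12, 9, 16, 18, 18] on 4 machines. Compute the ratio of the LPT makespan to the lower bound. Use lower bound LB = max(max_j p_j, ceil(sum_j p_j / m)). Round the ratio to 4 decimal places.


LPT order: [18, 18, 18, 16, 12, 9]
Machine loads after assignment: [27, 18, 18, 28]
LPT makespan = 28
Lower bound = max(max_job, ceil(total/4)) = max(18, 23) = 23
Ratio = 28 / 23 = 1.2174

1.2174


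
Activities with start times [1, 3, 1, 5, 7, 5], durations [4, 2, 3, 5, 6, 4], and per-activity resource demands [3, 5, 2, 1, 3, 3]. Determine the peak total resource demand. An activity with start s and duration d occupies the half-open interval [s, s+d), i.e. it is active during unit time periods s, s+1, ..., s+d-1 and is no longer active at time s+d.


Each activity i is active on [start_i, start_i + duration_i).
Compute total resource usage per time slot:
  t=0: active resources = [], total = 0
  t=1: active resources = [3, 2], total = 5
  t=2: active resources = [3, 2], total = 5
  t=3: active resources = [3, 5, 2], total = 10
  t=4: active resources = [3, 5], total = 8
  t=5: active resources = [1, 3], total = 4
  t=6: active resources = [1, 3], total = 4
  t=7: active resources = [1, 3, 3], total = 7
  t=8: active resources = [1, 3, 3], total = 7
  t=9: active resources = [1, 3], total = 4
  t=10: active resources = [3], total = 3
  t=11: active resources = [3], total = 3
  t=12: active resources = [3], total = 3
Peak resource demand = 10

10


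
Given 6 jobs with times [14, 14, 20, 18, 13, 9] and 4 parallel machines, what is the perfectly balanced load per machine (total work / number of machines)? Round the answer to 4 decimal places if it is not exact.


Total processing time = 14 + 14 + 20 + 18 + 13 + 9 = 88
Number of machines = 4
Ideal balanced load = 88 / 4 = 22.0

22.0


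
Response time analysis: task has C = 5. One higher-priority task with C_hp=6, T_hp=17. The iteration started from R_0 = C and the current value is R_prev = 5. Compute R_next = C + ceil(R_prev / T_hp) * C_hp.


R_next = C + ceil(R_prev / T_hp) * C_hp
ceil(5 / 17) = ceil(0.2941) = 1
Interference = 1 * 6 = 6
R_next = 5 + 6 = 11

11


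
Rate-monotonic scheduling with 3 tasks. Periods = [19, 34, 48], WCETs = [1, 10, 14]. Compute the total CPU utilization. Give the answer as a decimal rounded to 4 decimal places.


Compute individual utilizations (exact fractions):
  Task 1: C/T = 1/19 (approx. 0.0526)
  Task 2: C/T = 10/34 = 5/17 (approx. 0.2941)
  Task 3: C/T = 14/48 = 7/24 (approx. 0.2917)
Total utilization U = 1/19 + 5/17 + 7/24 = 4949/7752
Rounded to 4 decimal places: U = 0.6384
RM (Liu & Layland) bound for 3 tasks = 0.779763; compare with U = 4949/7752 (approx. 0.638416)
U <= bound, so schedulable by RM sufficient condition.

0.6384


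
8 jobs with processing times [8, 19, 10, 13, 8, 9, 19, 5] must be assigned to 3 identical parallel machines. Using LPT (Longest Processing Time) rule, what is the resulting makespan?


Sort jobs in decreasing order (LPT): [19, 19, 13, 10, 9, 8, 8, 5]
Assign each job to the least loaded machine:
  Machine 1: jobs [19, 9], load = 28
  Machine 2: jobs [19, 8, 5], load = 32
  Machine 3: jobs [13, 10, 8], load = 31
Makespan = max load = 32

32


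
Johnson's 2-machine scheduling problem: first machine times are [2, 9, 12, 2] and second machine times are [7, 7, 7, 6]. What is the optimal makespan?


Apply Johnson's rule:
  Group 1 (a <= b): [(1, 2, 7), (4, 2, 6)]
  Group 2 (a > b): [(2, 9, 7), (3, 12, 7)]
Optimal job order: [1, 4, 2, 3]
Schedule:
  Job 1: M1 done at 2, M2 done at 9
  Job 4: M1 done at 4, M2 done at 15
  Job 2: M1 done at 13, M2 done at 22
  Job 3: M1 done at 25, M2 done at 32
Makespan = 32

32


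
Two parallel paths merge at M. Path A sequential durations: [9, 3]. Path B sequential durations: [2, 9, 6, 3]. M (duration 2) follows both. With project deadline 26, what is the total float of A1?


Forward pass: ES(A1) = sum of predecessors on chain A = 0
EF = ES + duration = 0 + 9 = 9
Backward pass: LF(M) = deadline = 26; LS(M) = 26 - 2 = 24
LF(A1) = LS(M) - sum(successors on chain A) = 24 - 3 = 21
LS = LF - duration = 21 - 9 = 12
Total float = LS - ES = 12 - 0 = 12

12


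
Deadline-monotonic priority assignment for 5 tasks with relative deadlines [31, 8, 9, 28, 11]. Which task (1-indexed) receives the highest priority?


Sort tasks by relative deadline (ascending):
  Task 2: deadline = 8
  Task 3: deadline = 9
  Task 5: deadline = 11
  Task 4: deadline = 28
  Task 1: deadline = 31
Priority order (highest first): [2, 3, 5, 4, 1]
Highest priority task = 2

2


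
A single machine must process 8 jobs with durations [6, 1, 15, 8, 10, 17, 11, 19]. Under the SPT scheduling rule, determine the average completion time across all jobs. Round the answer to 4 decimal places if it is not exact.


Sort jobs by processing time (SPT order): [1, 6, 8, 10, 11, 15, 17, 19]
Compute completion times sequentially:
  Job 1: processing = 1, completes at 1
  Job 2: processing = 6, completes at 7
  Job 3: processing = 8, completes at 15
  Job 4: processing = 10, completes at 25
  Job 5: processing = 11, completes at 36
  Job 6: processing = 15, completes at 51
  Job 7: processing = 17, completes at 68
  Job 8: processing = 19, completes at 87
Sum of completion times = 290
Average completion time = 290/8 = 36.25

36.25


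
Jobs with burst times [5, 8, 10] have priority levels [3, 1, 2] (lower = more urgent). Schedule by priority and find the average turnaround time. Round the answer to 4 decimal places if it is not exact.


Sort by priority (ascending = highest first):
Order: [(1, 8), (2, 10), (3, 5)]
Completion times:
  Priority 1, burst=8, C=8
  Priority 2, burst=10, C=18
  Priority 3, burst=5, C=23
Average turnaround = 49/3 = 16.3333

16.3333


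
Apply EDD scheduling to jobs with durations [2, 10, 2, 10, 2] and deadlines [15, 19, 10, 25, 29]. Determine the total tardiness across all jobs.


Sort by due date (EDD order): [(2, 10), (2, 15), (10, 19), (10, 25), (2, 29)]
Compute completion times and tardiness:
  Job 1: p=2, d=10, C=2, tardiness=max(0,2-10)=0
  Job 2: p=2, d=15, C=4, tardiness=max(0,4-15)=0
  Job 3: p=10, d=19, C=14, tardiness=max(0,14-19)=0
  Job 4: p=10, d=25, C=24, tardiness=max(0,24-25)=0
  Job 5: p=2, d=29, C=26, tardiness=max(0,26-29)=0
Total tardiness = 0

0


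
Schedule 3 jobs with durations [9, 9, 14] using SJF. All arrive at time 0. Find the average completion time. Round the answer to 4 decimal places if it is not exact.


SJF order (ascending): [9, 9, 14]
Completion times:
  Job 1: burst=9, C=9
  Job 2: burst=9, C=18
  Job 3: burst=14, C=32
Average completion = 59/3 = 19.6667

19.6667


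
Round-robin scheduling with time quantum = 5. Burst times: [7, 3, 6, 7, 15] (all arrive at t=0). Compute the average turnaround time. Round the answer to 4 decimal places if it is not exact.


Time quantum = 5
Execution trace:
  J1 runs 5 units, time = 5
  J2 runs 3 units, time = 8
  J3 runs 5 units, time = 13
  J4 runs 5 units, time = 18
  J5 runs 5 units, time = 23
  J1 runs 2 units, time = 25
  J3 runs 1 units, time = 26
  J4 runs 2 units, time = 28
  J5 runs 5 units, time = 33
  J5 runs 5 units, time = 38
Finish times: [25, 8, 26, 28, 38]
Average turnaround = 125/5 = 25.0

25.0


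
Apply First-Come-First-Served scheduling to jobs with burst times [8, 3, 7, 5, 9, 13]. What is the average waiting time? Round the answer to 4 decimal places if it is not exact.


FCFS order (as given): [8, 3, 7, 5, 9, 13]
Waiting times:
  Job 1: wait = 0
  Job 2: wait = 8
  Job 3: wait = 11
  Job 4: wait = 18
  Job 5: wait = 23
  Job 6: wait = 32
Sum of waiting times = 92
Average waiting time = 92/6 = 15.3333

15.3333


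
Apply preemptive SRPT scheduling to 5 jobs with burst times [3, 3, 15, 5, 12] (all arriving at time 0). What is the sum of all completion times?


Since all jobs arrive at t=0, SRPT equals SPT ordering.
SPT order: [3, 3, 5, 12, 15]
Completion times:
  Job 1: p=3, C=3
  Job 2: p=3, C=6
  Job 3: p=5, C=11
  Job 4: p=12, C=23
  Job 5: p=15, C=38
Total completion time = 3 + 6 + 11 + 23 + 38 = 81

81


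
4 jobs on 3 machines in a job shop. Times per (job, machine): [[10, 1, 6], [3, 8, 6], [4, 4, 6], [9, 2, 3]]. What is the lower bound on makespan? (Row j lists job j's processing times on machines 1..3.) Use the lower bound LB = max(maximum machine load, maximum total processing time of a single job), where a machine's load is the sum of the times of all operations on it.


Machine loads:
  Machine 1: 10 + 3 + 4 + 9 = 26
  Machine 2: 1 + 8 + 4 + 2 = 15
  Machine 3: 6 + 6 + 6 + 3 = 21
Max machine load = 26
Job totals:
  Job 1: 17
  Job 2: 17
  Job 3: 14
  Job 4: 14
Max job total = 17
Lower bound = max(26, 17) = 26

26


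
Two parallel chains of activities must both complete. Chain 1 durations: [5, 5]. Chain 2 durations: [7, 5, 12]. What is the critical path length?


Path A total = 5 + 5 = 10
Path B total = 7 + 5 + 12 = 24
Critical path = longest path = max(10, 24) = 24

24


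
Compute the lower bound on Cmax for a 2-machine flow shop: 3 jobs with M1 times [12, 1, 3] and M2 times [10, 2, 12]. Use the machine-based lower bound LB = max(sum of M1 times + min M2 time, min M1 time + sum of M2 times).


LB1 = sum(M1 times) + min(M2 times) = 16 + 2 = 18
LB2 = min(M1 times) + sum(M2 times) = 1 + 24 = 25
Lower bound = max(LB1, LB2) = max(18, 25) = 25

25


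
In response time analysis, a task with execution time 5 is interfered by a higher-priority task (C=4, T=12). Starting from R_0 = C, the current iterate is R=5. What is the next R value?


R_next = C + ceil(R_prev / T_hp) * C_hp
ceil(5 / 12) = ceil(0.4167) = 1
Interference = 1 * 4 = 4
R_next = 5 + 4 = 9

9


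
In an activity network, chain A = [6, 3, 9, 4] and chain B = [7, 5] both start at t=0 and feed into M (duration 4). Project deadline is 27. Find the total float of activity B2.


Forward pass: ES(B2) = sum of predecessors on chain B = 7
EF = ES + duration = 7 + 5 = 12
Backward pass: LF(M) = deadline = 27; LS(M) = 27 - 4 = 23
LF(B2) = LS(M) - sum(successors on chain B) = 23 - 0 = 23
LS = LF - duration = 23 - 5 = 18
Total float = LS - ES = 18 - 7 = 11

11


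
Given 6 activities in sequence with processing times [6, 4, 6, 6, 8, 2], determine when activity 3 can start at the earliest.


Activity 3 starts after activities 1 through 2 complete.
Predecessor durations: [6, 4]
ES = 6 + 4 = 10

10


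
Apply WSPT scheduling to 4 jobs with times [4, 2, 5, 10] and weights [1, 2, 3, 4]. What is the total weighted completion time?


Compute p/w ratios and sort ascending (WSPT): [(2, 2), (5, 3), (10, 4), (4, 1)]
Compute weighted completion times:
  Job (p=2,w=2): C=2, w*C=2*2=4
  Job (p=5,w=3): C=7, w*C=3*7=21
  Job (p=10,w=4): C=17, w*C=4*17=68
  Job (p=4,w=1): C=21, w*C=1*21=21
Total weighted completion time = 114

114


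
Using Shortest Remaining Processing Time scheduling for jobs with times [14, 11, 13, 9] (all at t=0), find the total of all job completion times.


Since all jobs arrive at t=0, SRPT equals SPT ordering.
SPT order: [9, 11, 13, 14]
Completion times:
  Job 1: p=9, C=9
  Job 2: p=11, C=20
  Job 3: p=13, C=33
  Job 4: p=14, C=47
Total completion time = 9 + 20 + 33 + 47 = 109

109


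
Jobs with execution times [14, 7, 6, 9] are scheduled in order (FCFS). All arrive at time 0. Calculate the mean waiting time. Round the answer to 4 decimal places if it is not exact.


FCFS order (as given): [14, 7, 6, 9]
Waiting times:
  Job 1: wait = 0
  Job 2: wait = 14
  Job 3: wait = 21
  Job 4: wait = 27
Sum of waiting times = 62
Average waiting time = 62/4 = 15.5

15.5


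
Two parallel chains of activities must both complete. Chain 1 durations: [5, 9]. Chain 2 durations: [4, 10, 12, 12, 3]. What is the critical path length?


Path A total = 5 + 9 = 14
Path B total = 4 + 10 + 12 + 12 + 3 = 41
Critical path = longest path = max(14, 41) = 41

41


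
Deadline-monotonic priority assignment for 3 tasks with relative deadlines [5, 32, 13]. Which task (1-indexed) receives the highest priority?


Sort tasks by relative deadline (ascending):
  Task 1: deadline = 5
  Task 3: deadline = 13
  Task 2: deadline = 32
Priority order (highest first): [1, 3, 2]
Highest priority task = 1

1


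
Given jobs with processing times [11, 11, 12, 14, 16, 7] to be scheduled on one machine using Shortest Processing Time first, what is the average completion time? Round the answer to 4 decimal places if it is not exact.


Sort jobs by processing time (SPT order): [7, 11, 11, 12, 14, 16]
Compute completion times sequentially:
  Job 1: processing = 7, completes at 7
  Job 2: processing = 11, completes at 18
  Job 3: processing = 11, completes at 29
  Job 4: processing = 12, completes at 41
  Job 5: processing = 14, completes at 55
  Job 6: processing = 16, completes at 71
Sum of completion times = 221
Average completion time = 221/6 = 36.8333

36.8333


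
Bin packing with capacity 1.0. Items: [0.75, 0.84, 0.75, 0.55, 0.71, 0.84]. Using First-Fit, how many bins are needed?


Place items sequentially using First-Fit:
  Item 0.75 -> new Bin 1
  Item 0.84 -> new Bin 2
  Item 0.75 -> new Bin 3
  Item 0.55 -> new Bin 4
  Item 0.71 -> new Bin 5
  Item 0.84 -> new Bin 6
Total bins used = 6

6


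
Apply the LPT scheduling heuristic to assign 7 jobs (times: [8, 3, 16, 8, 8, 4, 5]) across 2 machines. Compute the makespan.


Sort jobs in decreasing order (LPT): [16, 8, 8, 8, 5, 4, 3]
Assign each job to the least loaded machine:
  Machine 1: jobs [16, 8, 3], load = 27
  Machine 2: jobs [8, 8, 5, 4], load = 25
Makespan = max load = 27

27


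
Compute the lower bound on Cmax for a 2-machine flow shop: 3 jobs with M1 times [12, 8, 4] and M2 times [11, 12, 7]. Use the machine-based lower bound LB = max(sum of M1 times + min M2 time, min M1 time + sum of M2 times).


LB1 = sum(M1 times) + min(M2 times) = 24 + 7 = 31
LB2 = min(M1 times) + sum(M2 times) = 4 + 30 = 34
Lower bound = max(LB1, LB2) = max(31, 34) = 34

34


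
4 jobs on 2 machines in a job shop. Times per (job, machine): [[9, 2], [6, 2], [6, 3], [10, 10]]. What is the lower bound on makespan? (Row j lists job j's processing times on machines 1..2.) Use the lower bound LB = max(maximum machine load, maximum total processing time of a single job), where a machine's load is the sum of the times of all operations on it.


Machine loads:
  Machine 1: 9 + 6 + 6 + 10 = 31
  Machine 2: 2 + 2 + 3 + 10 = 17
Max machine load = 31
Job totals:
  Job 1: 11
  Job 2: 8
  Job 3: 9
  Job 4: 20
Max job total = 20
Lower bound = max(31, 20) = 31

31


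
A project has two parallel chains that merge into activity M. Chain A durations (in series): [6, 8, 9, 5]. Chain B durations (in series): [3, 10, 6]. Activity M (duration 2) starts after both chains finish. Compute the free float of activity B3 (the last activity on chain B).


ES(B3) = sum of predecessors on chain B = 13
EF(B3) = ES + duration = 13 + 6 = 19
Successor of B3 is M. ES(M) = max(sum(A), sum(B)) = max(28, 19) = 28
Free float = ES(successor) - EF(current) = 28 - 19 = 9

9


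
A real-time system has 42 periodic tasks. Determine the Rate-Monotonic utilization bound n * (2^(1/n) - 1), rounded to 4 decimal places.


Compute 2^(1/42) = 1.0166404394
Subtract 1: 1.0166404394 - 1 = 0.0166404394
Multiply by n: 42 * 0.0166404394 = 0.6988984548
Round to 4 dp: 0.6989

0.6989


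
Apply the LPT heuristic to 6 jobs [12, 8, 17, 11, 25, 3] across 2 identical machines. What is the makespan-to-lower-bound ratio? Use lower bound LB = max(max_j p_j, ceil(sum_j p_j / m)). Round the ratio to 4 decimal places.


LPT order: [25, 17, 12, 11, 8, 3]
Machine loads after assignment: [39, 37]
LPT makespan = 39
Lower bound = max(max_job, ceil(total/2)) = max(25, 38) = 38
Ratio = 39 / 38 = 1.0263

1.0263


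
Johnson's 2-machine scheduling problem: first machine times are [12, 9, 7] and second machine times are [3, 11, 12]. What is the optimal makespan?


Apply Johnson's rule:
  Group 1 (a <= b): [(3, 7, 12), (2, 9, 11)]
  Group 2 (a > b): [(1, 12, 3)]
Optimal job order: [3, 2, 1]
Schedule:
  Job 3: M1 done at 7, M2 done at 19
  Job 2: M1 done at 16, M2 done at 30
  Job 1: M1 done at 28, M2 done at 33
Makespan = 33

33


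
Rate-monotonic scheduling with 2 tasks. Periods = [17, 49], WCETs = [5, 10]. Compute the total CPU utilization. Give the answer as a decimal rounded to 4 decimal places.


Compute individual utilizations (exact fractions):
  Task 1: C/T = 5/17 (approx. 0.2941)
  Task 2: C/T = 10/49 (approx. 0.2041)
Total utilization U = 5/17 + 10/49 = 415/833
Rounded to 4 decimal places: U = 0.4982
RM (Liu & Layland) bound for 2 tasks = 0.828427; compare with U = 415/833 (approx. 0.498199)
U <= bound, so schedulable by RM sufficient condition.

0.4982


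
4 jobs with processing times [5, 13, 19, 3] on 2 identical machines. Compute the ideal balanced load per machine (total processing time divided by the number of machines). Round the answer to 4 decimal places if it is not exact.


Total processing time = 5 + 13 + 19 + 3 = 40
Number of machines = 2
Ideal balanced load = 40 / 2 = 20.0

20.0


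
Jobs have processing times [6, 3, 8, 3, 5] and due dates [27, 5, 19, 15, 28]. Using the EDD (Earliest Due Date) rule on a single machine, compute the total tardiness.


Sort by due date (EDD order): [(3, 5), (3, 15), (8, 19), (6, 27), (5, 28)]
Compute completion times and tardiness:
  Job 1: p=3, d=5, C=3, tardiness=max(0,3-5)=0
  Job 2: p=3, d=15, C=6, tardiness=max(0,6-15)=0
  Job 3: p=8, d=19, C=14, tardiness=max(0,14-19)=0
  Job 4: p=6, d=27, C=20, tardiness=max(0,20-27)=0
  Job 5: p=5, d=28, C=25, tardiness=max(0,25-28)=0
Total tardiness = 0

0


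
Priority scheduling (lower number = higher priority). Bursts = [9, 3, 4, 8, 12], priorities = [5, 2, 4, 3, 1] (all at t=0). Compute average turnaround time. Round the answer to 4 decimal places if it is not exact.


Sort by priority (ascending = highest first):
Order: [(1, 12), (2, 3), (3, 8), (4, 4), (5, 9)]
Completion times:
  Priority 1, burst=12, C=12
  Priority 2, burst=3, C=15
  Priority 3, burst=8, C=23
  Priority 4, burst=4, C=27
  Priority 5, burst=9, C=36
Average turnaround = 113/5 = 22.6

22.6


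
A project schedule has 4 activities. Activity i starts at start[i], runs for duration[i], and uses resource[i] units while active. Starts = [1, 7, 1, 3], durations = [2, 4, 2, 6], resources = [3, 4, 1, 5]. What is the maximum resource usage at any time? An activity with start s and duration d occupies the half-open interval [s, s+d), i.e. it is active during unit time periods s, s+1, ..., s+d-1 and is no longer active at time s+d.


Each activity i is active on [start_i, start_i + duration_i).
Compute total resource usage per time slot:
  t=0: active resources = [], total = 0
  t=1: active resources = [3, 1], total = 4
  t=2: active resources = [3, 1], total = 4
  t=3: active resources = [5], total = 5
  t=4: active resources = [5], total = 5
  t=5: active resources = [5], total = 5
  t=6: active resources = [5], total = 5
  t=7: active resources = [4, 5], total = 9
  t=8: active resources = [4, 5], total = 9
  t=9: active resources = [4], total = 4
  t=10: active resources = [4], total = 4
Peak resource demand = 9

9


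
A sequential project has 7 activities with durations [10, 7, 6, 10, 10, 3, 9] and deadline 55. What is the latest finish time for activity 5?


LF(activity 5) = deadline - sum of successor durations
Successors: activities 6 through 7 with durations [3, 9]
Sum of successor durations = 12
LF = 55 - 12 = 43

43


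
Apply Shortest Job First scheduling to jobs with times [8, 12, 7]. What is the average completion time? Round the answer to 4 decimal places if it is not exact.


SJF order (ascending): [7, 8, 12]
Completion times:
  Job 1: burst=7, C=7
  Job 2: burst=8, C=15
  Job 3: burst=12, C=27
Average completion = 49/3 = 16.3333

16.3333


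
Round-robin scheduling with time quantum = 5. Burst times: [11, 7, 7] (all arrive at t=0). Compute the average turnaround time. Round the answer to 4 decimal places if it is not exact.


Time quantum = 5
Execution trace:
  J1 runs 5 units, time = 5
  J2 runs 5 units, time = 10
  J3 runs 5 units, time = 15
  J1 runs 5 units, time = 20
  J2 runs 2 units, time = 22
  J3 runs 2 units, time = 24
  J1 runs 1 units, time = 25
Finish times: [25, 22, 24]
Average turnaround = 71/3 = 23.6667

23.6667


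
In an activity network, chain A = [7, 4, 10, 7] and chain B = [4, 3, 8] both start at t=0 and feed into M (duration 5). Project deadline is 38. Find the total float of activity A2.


Forward pass: ES(A2) = sum of predecessors on chain A = 7
EF = ES + duration = 7 + 4 = 11
Backward pass: LF(M) = deadline = 38; LS(M) = 38 - 5 = 33
LF(A2) = LS(M) - sum(successors on chain A) = 33 - 17 = 16
LS = LF - duration = 16 - 4 = 12
Total float = LS - ES = 12 - 7 = 5

5


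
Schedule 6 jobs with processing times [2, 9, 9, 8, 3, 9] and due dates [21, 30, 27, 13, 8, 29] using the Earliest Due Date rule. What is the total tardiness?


Sort by due date (EDD order): [(3, 8), (8, 13), (2, 21), (9, 27), (9, 29), (9, 30)]
Compute completion times and tardiness:
  Job 1: p=3, d=8, C=3, tardiness=max(0,3-8)=0
  Job 2: p=8, d=13, C=11, tardiness=max(0,11-13)=0
  Job 3: p=2, d=21, C=13, tardiness=max(0,13-21)=0
  Job 4: p=9, d=27, C=22, tardiness=max(0,22-27)=0
  Job 5: p=9, d=29, C=31, tardiness=max(0,31-29)=2
  Job 6: p=9, d=30, C=40, tardiness=max(0,40-30)=10
Total tardiness = 12

12


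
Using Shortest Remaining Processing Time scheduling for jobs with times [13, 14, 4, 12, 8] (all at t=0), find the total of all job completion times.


Since all jobs arrive at t=0, SRPT equals SPT ordering.
SPT order: [4, 8, 12, 13, 14]
Completion times:
  Job 1: p=4, C=4
  Job 2: p=8, C=12
  Job 3: p=12, C=24
  Job 4: p=13, C=37
  Job 5: p=14, C=51
Total completion time = 4 + 12 + 24 + 37 + 51 = 128

128


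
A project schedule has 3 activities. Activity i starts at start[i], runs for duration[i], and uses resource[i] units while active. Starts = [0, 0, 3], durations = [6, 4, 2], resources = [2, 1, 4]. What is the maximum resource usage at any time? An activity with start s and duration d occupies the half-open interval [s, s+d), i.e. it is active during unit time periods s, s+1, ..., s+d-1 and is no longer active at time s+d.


Each activity i is active on [start_i, start_i + duration_i).
Compute total resource usage per time slot:
  t=0: active resources = [2, 1], total = 3
  t=1: active resources = [2, 1], total = 3
  t=2: active resources = [2, 1], total = 3
  t=3: active resources = [2, 1, 4], total = 7
  t=4: active resources = [2, 4], total = 6
  t=5: active resources = [2], total = 2
Peak resource demand = 7

7


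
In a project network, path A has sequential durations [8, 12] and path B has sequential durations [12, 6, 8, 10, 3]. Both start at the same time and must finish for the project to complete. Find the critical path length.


Path A total = 8 + 12 = 20
Path B total = 12 + 6 + 8 + 10 + 3 = 39
Critical path = longest path = max(20, 39) = 39

39


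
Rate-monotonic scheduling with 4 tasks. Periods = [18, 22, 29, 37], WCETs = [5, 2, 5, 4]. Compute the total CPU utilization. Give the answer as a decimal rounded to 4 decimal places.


Compute individual utilizations (exact fractions):
  Task 1: C/T = 5/18 (approx. 0.2778)
  Task 2: C/T = 2/22 = 1/11 (approx. 0.0909)
  Task 3: C/T = 5/29 (approx. 0.1724)
  Task 4: C/T = 4/37 (approx. 0.1081)
Total utilization U = 5/18 + 1/11 + 5/29 + 4/37 = 137927/212454
Rounded to 4 decimal places: U = 0.6492
RM (Liu & Layland) bound for 4 tasks = 0.756828; compare with U = 137927/212454 (approx. 0.649209)
U <= bound, so schedulable by RM sufficient condition.

0.6492


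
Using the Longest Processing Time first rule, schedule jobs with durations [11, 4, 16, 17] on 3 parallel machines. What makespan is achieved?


Sort jobs in decreasing order (LPT): [17, 16, 11, 4]
Assign each job to the least loaded machine:
  Machine 1: jobs [17], load = 17
  Machine 2: jobs [16], load = 16
  Machine 3: jobs [11, 4], load = 15
Makespan = max load = 17

17


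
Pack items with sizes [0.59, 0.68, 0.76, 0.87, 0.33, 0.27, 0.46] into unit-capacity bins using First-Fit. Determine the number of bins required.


Place items sequentially using First-Fit:
  Item 0.59 -> new Bin 1
  Item 0.68 -> new Bin 2
  Item 0.76 -> new Bin 3
  Item 0.87 -> new Bin 4
  Item 0.33 -> Bin 1 (now 0.92)
  Item 0.27 -> Bin 2 (now 0.95)
  Item 0.46 -> new Bin 5
Total bins used = 5

5


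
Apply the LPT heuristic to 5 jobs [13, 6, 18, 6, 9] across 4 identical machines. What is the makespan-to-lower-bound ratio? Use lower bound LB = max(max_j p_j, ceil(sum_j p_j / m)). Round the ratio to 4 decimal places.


LPT order: [18, 13, 9, 6, 6]
Machine loads after assignment: [18, 13, 9, 12]
LPT makespan = 18
Lower bound = max(max_job, ceil(total/4)) = max(18, 13) = 18
Ratio = 18 / 18 = 1.0

1.0


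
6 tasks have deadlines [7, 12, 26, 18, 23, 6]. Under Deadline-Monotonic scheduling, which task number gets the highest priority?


Sort tasks by relative deadline (ascending):
  Task 6: deadline = 6
  Task 1: deadline = 7
  Task 2: deadline = 12
  Task 4: deadline = 18
  Task 5: deadline = 23
  Task 3: deadline = 26
Priority order (highest first): [6, 1, 2, 4, 5, 3]
Highest priority task = 6

6


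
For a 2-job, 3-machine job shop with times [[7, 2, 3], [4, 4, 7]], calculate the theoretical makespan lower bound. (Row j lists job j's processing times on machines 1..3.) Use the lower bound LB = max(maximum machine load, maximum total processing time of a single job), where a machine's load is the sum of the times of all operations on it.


Machine loads:
  Machine 1: 7 + 4 = 11
  Machine 2: 2 + 4 = 6
  Machine 3: 3 + 7 = 10
Max machine load = 11
Job totals:
  Job 1: 12
  Job 2: 15
Max job total = 15
Lower bound = max(11, 15) = 15

15


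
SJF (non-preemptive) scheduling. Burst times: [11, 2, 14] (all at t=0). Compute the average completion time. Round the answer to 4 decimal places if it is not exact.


SJF order (ascending): [2, 11, 14]
Completion times:
  Job 1: burst=2, C=2
  Job 2: burst=11, C=13
  Job 3: burst=14, C=27
Average completion = 42/3 = 14.0

14.0


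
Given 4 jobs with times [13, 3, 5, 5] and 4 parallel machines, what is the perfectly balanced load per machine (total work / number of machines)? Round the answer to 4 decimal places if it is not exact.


Total processing time = 13 + 3 + 5 + 5 = 26
Number of machines = 4
Ideal balanced load = 26 / 4 = 6.5

6.5


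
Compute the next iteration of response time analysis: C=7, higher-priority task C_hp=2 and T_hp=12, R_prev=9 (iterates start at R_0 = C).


R_next = C + ceil(R_prev / T_hp) * C_hp
ceil(9 / 12) = ceil(0.75) = 1
Interference = 1 * 2 = 2
R_next = 7 + 2 = 9
R_next = R_prev, so the iteration has converged (response time = 9).

9


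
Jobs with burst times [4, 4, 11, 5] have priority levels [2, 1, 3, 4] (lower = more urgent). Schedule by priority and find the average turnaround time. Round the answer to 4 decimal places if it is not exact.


Sort by priority (ascending = highest first):
Order: [(1, 4), (2, 4), (3, 11), (4, 5)]
Completion times:
  Priority 1, burst=4, C=4
  Priority 2, burst=4, C=8
  Priority 3, burst=11, C=19
  Priority 4, burst=5, C=24
Average turnaround = 55/4 = 13.75

13.75


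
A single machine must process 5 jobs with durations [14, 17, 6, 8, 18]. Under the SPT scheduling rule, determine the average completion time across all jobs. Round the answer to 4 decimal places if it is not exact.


Sort jobs by processing time (SPT order): [6, 8, 14, 17, 18]
Compute completion times sequentially:
  Job 1: processing = 6, completes at 6
  Job 2: processing = 8, completes at 14
  Job 3: processing = 14, completes at 28
  Job 4: processing = 17, completes at 45
  Job 5: processing = 18, completes at 63
Sum of completion times = 156
Average completion time = 156/5 = 31.2

31.2


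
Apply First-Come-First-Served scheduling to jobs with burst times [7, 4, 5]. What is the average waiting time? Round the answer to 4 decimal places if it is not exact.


FCFS order (as given): [7, 4, 5]
Waiting times:
  Job 1: wait = 0
  Job 2: wait = 7
  Job 3: wait = 11
Sum of waiting times = 18
Average waiting time = 18/3 = 6.0

6.0


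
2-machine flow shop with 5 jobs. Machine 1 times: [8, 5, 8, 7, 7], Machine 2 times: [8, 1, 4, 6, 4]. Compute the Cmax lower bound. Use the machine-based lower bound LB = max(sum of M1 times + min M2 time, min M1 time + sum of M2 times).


LB1 = sum(M1 times) + min(M2 times) = 35 + 1 = 36
LB2 = min(M1 times) + sum(M2 times) = 5 + 23 = 28
Lower bound = max(LB1, LB2) = max(36, 28) = 36

36


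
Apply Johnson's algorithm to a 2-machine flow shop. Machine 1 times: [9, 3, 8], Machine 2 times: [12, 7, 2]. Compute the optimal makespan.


Apply Johnson's rule:
  Group 1 (a <= b): [(2, 3, 7), (1, 9, 12)]
  Group 2 (a > b): [(3, 8, 2)]
Optimal job order: [2, 1, 3]
Schedule:
  Job 2: M1 done at 3, M2 done at 10
  Job 1: M1 done at 12, M2 done at 24
  Job 3: M1 done at 20, M2 done at 26
Makespan = 26

26


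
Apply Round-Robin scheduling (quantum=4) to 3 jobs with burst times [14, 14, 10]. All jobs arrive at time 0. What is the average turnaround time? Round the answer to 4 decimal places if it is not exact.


Time quantum = 4
Execution trace:
  J1 runs 4 units, time = 4
  J2 runs 4 units, time = 8
  J3 runs 4 units, time = 12
  J1 runs 4 units, time = 16
  J2 runs 4 units, time = 20
  J3 runs 4 units, time = 24
  J1 runs 4 units, time = 28
  J2 runs 4 units, time = 32
  J3 runs 2 units, time = 34
  J1 runs 2 units, time = 36
  J2 runs 2 units, time = 38
Finish times: [36, 38, 34]
Average turnaround = 108/3 = 36.0

36.0


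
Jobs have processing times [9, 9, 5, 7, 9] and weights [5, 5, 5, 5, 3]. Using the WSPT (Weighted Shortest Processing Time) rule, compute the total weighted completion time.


Compute p/w ratios and sort ascending (WSPT): [(5, 5), (7, 5), (9, 5), (9, 5), (9, 3)]
Compute weighted completion times:
  Job (p=5,w=5): C=5, w*C=5*5=25
  Job (p=7,w=5): C=12, w*C=5*12=60
  Job (p=9,w=5): C=21, w*C=5*21=105
  Job (p=9,w=5): C=30, w*C=5*30=150
  Job (p=9,w=3): C=39, w*C=3*39=117
Total weighted completion time = 457

457


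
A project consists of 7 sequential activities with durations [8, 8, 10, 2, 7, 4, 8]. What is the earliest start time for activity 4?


Activity 4 starts after activities 1 through 3 complete.
Predecessor durations: [8, 8, 10]
ES = 8 + 8 + 10 = 26

26


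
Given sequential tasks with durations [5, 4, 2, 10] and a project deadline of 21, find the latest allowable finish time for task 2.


LF(activity 2) = deadline - sum of successor durations
Successors: activities 3 through 4 with durations [2, 10]
Sum of successor durations = 12
LF = 21 - 12 = 9

9


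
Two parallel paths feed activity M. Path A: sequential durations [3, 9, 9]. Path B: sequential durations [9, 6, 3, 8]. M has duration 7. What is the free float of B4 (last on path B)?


ES(B4) = sum of predecessors on chain B = 18
EF(B4) = ES + duration = 18 + 8 = 26
Successor of B4 is M. ES(M) = max(sum(A), sum(B)) = max(21, 26) = 26
Free float = ES(successor) - EF(current) = 26 - 26 = 0

0


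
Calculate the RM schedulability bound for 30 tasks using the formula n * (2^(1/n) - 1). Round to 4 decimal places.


Compute 2^(1/30) = 1.0233738920
Subtract 1: 1.0233738920 - 1 = 0.0233738920
Multiply by n: 30 * 0.0233738920 = 0.7012167600
Round to 4 dp: 0.7012

0.7012


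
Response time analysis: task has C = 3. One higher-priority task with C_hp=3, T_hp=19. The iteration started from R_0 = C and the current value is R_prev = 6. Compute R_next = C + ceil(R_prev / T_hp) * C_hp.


R_next = C + ceil(R_prev / T_hp) * C_hp
ceil(6 / 19) = ceil(0.3158) = 1
Interference = 1 * 3 = 3
R_next = 3 + 3 = 6
R_next = R_prev, so the iteration has converged (response time = 6).

6


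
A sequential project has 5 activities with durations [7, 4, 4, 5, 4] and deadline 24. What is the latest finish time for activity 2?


LF(activity 2) = deadline - sum of successor durations
Successors: activities 3 through 5 with durations [4, 5, 4]
Sum of successor durations = 13
LF = 24 - 13 = 11

11


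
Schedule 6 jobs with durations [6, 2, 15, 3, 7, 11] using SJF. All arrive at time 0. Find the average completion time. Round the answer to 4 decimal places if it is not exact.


SJF order (ascending): [2, 3, 6, 7, 11, 15]
Completion times:
  Job 1: burst=2, C=2
  Job 2: burst=3, C=5
  Job 3: burst=6, C=11
  Job 4: burst=7, C=18
  Job 5: burst=11, C=29
  Job 6: burst=15, C=44
Average completion = 109/6 = 18.1667

18.1667


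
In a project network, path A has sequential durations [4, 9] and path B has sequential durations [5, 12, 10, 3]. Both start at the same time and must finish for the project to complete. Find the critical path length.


Path A total = 4 + 9 = 13
Path B total = 5 + 12 + 10 + 3 = 30
Critical path = longest path = max(13, 30) = 30

30


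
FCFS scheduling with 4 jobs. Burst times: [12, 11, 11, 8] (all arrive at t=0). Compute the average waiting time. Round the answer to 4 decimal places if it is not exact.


FCFS order (as given): [12, 11, 11, 8]
Waiting times:
  Job 1: wait = 0
  Job 2: wait = 12
  Job 3: wait = 23
  Job 4: wait = 34
Sum of waiting times = 69
Average waiting time = 69/4 = 17.25

17.25


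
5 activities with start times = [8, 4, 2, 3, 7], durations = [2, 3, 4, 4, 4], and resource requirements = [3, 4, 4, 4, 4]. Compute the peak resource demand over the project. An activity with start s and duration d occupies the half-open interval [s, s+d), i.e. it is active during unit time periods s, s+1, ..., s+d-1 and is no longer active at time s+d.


Each activity i is active on [start_i, start_i + duration_i).
Compute total resource usage per time slot:
  t=0: active resources = [], total = 0
  t=1: active resources = [], total = 0
  t=2: active resources = [4], total = 4
  t=3: active resources = [4, 4], total = 8
  t=4: active resources = [4, 4, 4], total = 12
  t=5: active resources = [4, 4, 4], total = 12
  t=6: active resources = [4, 4], total = 8
  t=7: active resources = [4], total = 4
  t=8: active resources = [3, 4], total = 7
  t=9: active resources = [3, 4], total = 7
  t=10: active resources = [4], total = 4
Peak resource demand = 12

12


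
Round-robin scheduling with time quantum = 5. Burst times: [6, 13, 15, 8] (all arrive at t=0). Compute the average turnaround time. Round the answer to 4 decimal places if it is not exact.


Time quantum = 5
Execution trace:
  J1 runs 5 units, time = 5
  J2 runs 5 units, time = 10
  J3 runs 5 units, time = 15
  J4 runs 5 units, time = 20
  J1 runs 1 units, time = 21
  J2 runs 5 units, time = 26
  J3 runs 5 units, time = 31
  J4 runs 3 units, time = 34
  J2 runs 3 units, time = 37
  J3 runs 5 units, time = 42
Finish times: [21, 37, 42, 34]
Average turnaround = 134/4 = 33.5

33.5
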